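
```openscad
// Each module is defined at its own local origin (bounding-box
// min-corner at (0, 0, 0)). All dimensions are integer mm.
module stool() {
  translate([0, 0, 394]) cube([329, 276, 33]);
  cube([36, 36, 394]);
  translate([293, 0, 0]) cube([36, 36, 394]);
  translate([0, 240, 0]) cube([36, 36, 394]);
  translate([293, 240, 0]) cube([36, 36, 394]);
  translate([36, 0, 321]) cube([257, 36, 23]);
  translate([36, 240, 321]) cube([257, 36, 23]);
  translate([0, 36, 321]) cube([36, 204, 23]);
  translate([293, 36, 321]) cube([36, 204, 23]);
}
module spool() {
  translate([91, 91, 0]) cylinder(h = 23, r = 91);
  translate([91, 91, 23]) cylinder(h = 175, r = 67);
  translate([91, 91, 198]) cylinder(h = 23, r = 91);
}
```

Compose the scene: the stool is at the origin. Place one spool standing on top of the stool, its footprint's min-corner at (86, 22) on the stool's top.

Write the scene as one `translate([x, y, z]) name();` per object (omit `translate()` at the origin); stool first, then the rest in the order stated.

stool();
translate([86, 22, 427]) spool();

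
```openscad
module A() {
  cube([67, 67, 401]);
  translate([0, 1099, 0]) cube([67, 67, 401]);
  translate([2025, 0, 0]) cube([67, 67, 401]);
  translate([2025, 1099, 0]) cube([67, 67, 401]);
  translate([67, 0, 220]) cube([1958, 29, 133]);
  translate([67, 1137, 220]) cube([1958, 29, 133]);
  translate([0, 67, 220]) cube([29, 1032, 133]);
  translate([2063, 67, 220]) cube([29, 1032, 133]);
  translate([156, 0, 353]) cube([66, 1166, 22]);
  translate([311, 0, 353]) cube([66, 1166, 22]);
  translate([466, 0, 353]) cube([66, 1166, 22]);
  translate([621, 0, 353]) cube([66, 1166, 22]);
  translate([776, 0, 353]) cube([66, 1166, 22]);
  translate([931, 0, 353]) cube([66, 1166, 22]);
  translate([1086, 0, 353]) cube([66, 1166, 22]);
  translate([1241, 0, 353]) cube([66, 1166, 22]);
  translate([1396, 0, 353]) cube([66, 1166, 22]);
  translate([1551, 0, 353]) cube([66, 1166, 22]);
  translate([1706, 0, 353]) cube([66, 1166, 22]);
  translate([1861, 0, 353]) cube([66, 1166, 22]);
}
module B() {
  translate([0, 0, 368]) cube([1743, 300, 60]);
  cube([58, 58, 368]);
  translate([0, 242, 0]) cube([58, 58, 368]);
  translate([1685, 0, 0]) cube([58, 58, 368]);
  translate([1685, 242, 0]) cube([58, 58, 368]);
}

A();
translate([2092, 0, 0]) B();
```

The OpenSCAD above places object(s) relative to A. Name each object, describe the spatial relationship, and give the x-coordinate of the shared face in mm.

A is a bed frame. B is a bench. The bench is against the bed frame's +x side, with their −y faces flush. The x-coordinate of the shared face is 2092 mm.

The bed frame's +x face and the bench's −x face are both at x = 2092 mm.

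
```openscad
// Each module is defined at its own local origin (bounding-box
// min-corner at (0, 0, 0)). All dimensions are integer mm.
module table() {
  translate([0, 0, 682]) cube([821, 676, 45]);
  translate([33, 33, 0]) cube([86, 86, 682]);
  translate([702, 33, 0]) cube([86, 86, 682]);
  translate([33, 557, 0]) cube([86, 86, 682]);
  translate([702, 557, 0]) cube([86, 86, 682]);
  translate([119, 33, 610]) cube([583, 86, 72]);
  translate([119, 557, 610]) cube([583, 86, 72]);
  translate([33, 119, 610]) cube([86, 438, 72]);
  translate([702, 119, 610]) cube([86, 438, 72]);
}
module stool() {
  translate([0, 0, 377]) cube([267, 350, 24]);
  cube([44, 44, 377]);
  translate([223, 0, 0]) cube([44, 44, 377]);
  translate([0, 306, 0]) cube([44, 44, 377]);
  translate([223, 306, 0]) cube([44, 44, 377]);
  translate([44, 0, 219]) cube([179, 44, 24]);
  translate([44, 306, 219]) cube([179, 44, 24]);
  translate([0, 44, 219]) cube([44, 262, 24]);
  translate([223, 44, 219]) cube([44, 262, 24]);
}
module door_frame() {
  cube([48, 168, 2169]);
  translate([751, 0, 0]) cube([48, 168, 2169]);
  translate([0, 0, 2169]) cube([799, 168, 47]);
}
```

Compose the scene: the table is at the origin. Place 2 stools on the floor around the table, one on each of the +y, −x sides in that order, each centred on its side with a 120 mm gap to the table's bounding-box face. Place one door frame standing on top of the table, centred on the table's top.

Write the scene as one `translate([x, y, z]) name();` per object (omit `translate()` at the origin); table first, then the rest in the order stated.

table();
translate([277, 796, 0]) stool();
translate([-387, 163, 0]) stool();
translate([11, 254, 727]) door_frame();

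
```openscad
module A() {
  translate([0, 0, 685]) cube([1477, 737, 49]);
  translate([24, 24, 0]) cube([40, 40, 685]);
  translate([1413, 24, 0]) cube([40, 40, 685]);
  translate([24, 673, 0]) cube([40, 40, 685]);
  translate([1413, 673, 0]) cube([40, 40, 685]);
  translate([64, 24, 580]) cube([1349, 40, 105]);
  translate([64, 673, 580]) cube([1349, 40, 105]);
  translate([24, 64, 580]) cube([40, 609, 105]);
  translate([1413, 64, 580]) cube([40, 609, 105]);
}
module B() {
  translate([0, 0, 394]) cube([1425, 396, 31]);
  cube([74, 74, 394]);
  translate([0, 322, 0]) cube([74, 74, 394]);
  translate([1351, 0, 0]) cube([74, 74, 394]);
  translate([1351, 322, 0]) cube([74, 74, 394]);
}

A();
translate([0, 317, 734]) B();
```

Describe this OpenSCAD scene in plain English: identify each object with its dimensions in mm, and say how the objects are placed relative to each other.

A is a table: top 1477 mm (x) × 737 mm (y), 49 mm thick, upper face at z = 734 mm, on four 40×40 mm square legs, each inset 24 mm from the nearest pair of top edges, running from z = 0 to the bottom of the top. Four apron rails, 40 mm thick and 105 mm tall, run between adjacent legs with their top edges flush with the underside of the top and their outer faces flush with the legs' outer faces.

B is a long wooden bench with a 1425 mm (x) × 396 mm (y) seat, 31 mm thick, its top surface 425 mm above the floor. Four 74 mm square legs at the seat corners, flush with the edges, run from z = 0 to the seat underside.

The bench is on top of the table.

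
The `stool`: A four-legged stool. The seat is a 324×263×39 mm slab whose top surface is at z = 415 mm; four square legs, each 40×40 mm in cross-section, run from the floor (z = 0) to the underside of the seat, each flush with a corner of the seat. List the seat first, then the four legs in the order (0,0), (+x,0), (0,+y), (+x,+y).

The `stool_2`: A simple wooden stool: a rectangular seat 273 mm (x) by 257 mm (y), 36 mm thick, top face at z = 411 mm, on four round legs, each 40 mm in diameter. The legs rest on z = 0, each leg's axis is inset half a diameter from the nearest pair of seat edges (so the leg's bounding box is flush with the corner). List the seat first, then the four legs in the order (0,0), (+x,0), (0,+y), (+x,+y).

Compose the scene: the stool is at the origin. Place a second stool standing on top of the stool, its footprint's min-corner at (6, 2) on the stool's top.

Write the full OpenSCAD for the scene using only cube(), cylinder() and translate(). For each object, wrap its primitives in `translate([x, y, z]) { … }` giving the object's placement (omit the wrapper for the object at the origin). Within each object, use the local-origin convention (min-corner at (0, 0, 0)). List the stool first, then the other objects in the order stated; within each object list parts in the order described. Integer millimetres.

translate([0, 0, 376]) cube([324, 263, 39]);
cube([40, 40, 376]);
translate([284, 0, 0]) cube([40, 40, 376]);
translate([0, 223, 0]) cube([40, 40, 376]);
translate([284, 223, 0]) cube([40, 40, 376]);
translate([6, 2, 415]) {
  translate([0, 0, 375]) cube([273, 257, 36]);
  translate([20, 20, 0]) cylinder(h = 375, r = 20);
  translate([253, 20, 0]) cylinder(h = 375, r = 20);
  translate([20, 237, 0]) cylinder(h = 375, r = 20);
  translate([253, 237, 0]) cylinder(h = 375, r = 20);
}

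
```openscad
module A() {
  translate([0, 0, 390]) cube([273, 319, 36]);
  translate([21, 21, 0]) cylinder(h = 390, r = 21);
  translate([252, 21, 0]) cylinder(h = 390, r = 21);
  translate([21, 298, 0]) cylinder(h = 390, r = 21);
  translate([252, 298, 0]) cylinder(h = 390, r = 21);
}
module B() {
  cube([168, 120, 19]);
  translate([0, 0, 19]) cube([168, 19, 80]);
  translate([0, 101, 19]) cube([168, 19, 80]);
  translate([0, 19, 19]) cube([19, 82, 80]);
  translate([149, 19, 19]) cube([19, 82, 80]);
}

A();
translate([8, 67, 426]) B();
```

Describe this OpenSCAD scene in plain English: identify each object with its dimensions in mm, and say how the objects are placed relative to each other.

A is a simple wooden stool: a rectangular seat 273 mm (x) by 319 mm (y), 36 mm thick, top face at z = 426 mm, on four round legs, each 42 mm in diameter. The legs rest on z = 0, each leg's axis is inset half a diameter from the nearest pair of seat edges (so the leg's bounding box is flush with the corner).

B is an open-topped rectangular box: outside dimensions 168×120×99 mm, with a uniform wall and base thickness of 19 mm. The base is a full 168×120 slab on the floor; four walls sit on top of the base. The front and back walls (the −y and +y sides) span the full width; the two side walls fit between them.

The open box is on top of the stool.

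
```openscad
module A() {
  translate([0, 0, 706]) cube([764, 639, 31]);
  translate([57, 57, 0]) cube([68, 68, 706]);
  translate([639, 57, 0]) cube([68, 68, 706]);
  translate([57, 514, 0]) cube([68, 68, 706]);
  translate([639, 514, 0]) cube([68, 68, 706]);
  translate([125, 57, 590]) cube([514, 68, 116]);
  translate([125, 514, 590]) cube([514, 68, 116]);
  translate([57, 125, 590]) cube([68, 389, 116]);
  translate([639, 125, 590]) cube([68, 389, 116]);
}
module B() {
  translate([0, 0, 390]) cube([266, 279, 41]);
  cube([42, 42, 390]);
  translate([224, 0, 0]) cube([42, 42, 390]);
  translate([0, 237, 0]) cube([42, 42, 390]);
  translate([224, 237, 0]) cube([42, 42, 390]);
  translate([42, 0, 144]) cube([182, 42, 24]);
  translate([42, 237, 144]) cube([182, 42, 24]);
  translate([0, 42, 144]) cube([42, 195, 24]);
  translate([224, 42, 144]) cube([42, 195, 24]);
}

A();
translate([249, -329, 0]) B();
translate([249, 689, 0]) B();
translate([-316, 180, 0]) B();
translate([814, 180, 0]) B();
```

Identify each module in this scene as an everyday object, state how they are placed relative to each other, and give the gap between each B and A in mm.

Each stool's nearest face is 50 mm from the table's bounding box.

A is a table. B is a stool. Four stools sit around the table at the −y, +y, −x, +x sides. The gap between each stool and the table is 50 mm.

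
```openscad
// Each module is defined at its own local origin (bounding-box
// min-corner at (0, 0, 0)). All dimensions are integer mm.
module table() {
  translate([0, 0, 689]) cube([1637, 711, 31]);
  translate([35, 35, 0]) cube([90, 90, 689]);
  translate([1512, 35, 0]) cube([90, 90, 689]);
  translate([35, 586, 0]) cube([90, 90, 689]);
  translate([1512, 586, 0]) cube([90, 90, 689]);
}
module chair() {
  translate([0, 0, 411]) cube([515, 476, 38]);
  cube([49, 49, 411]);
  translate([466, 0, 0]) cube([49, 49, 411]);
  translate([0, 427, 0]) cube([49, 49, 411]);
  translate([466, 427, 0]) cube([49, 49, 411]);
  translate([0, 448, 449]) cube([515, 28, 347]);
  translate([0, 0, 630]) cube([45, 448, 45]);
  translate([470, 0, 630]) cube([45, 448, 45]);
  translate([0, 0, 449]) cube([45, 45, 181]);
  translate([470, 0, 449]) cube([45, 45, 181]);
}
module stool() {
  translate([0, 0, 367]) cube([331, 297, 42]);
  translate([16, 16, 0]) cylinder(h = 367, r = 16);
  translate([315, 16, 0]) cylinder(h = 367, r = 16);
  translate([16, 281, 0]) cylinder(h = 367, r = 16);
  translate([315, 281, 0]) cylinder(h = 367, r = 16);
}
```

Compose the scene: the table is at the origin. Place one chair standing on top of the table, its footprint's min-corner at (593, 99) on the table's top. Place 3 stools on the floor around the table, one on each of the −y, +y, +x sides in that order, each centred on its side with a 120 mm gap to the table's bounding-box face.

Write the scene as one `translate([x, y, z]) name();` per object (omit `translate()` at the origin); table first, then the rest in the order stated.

table();
translate([593, 99, 720]) chair();
translate([653, -417, 0]) stool();
translate([653, 831, 0]) stool();
translate([1757, 207, 0]) stool();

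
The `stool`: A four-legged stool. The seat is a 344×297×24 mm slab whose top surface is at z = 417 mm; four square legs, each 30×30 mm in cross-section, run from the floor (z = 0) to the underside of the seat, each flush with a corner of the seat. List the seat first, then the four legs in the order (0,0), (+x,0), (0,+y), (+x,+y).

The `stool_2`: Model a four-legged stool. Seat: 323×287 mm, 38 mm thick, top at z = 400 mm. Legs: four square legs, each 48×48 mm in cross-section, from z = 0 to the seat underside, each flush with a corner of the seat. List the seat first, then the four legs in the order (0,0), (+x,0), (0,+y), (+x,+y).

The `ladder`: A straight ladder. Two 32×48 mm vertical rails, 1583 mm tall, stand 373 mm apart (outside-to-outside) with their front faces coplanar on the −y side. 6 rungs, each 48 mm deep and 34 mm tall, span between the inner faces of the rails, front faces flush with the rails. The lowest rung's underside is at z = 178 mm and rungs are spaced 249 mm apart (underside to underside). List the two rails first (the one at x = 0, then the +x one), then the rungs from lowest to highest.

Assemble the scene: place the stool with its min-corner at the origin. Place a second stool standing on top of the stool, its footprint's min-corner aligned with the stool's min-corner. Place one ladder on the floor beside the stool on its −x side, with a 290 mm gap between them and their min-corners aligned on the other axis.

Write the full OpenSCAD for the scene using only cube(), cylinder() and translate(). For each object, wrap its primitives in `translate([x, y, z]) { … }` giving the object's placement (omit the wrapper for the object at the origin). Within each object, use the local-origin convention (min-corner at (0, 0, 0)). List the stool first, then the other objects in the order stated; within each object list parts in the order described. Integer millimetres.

translate([0, 0, 393]) cube([344, 297, 24]);
cube([30, 30, 393]);
translate([314, 0, 0]) cube([30, 30, 393]);
translate([0, 267, 0]) cube([30, 30, 393]);
translate([314, 267, 0]) cube([30, 30, 393]);
translate([0, 0, 417]) {
  translate([0, 0, 362]) cube([323, 287, 38]);
  cube([48, 48, 362]);
  translate([275, 0, 0]) cube([48, 48, 362]);
  translate([0, 239, 0]) cube([48, 48, 362]);
  translate([275, 239, 0]) cube([48, 48, 362]);
}
translate([-663, 0, 0]) {
  cube([32, 48, 1583]);
  translate([341, 0, 0]) cube([32, 48, 1583]);
  translate([32, 0, 178]) cube([309, 48, 34]);
  translate([32, 0, 427]) cube([309, 48, 34]);
  translate([32, 0, 676]) cube([309, 48, 34]);
  translate([32, 0, 925]) cube([309, 48, 34]);
  translate([32, 0, 1174]) cube([309, 48, 34]);
  translate([32, 0, 1423]) cube([309, 48, 34]);
}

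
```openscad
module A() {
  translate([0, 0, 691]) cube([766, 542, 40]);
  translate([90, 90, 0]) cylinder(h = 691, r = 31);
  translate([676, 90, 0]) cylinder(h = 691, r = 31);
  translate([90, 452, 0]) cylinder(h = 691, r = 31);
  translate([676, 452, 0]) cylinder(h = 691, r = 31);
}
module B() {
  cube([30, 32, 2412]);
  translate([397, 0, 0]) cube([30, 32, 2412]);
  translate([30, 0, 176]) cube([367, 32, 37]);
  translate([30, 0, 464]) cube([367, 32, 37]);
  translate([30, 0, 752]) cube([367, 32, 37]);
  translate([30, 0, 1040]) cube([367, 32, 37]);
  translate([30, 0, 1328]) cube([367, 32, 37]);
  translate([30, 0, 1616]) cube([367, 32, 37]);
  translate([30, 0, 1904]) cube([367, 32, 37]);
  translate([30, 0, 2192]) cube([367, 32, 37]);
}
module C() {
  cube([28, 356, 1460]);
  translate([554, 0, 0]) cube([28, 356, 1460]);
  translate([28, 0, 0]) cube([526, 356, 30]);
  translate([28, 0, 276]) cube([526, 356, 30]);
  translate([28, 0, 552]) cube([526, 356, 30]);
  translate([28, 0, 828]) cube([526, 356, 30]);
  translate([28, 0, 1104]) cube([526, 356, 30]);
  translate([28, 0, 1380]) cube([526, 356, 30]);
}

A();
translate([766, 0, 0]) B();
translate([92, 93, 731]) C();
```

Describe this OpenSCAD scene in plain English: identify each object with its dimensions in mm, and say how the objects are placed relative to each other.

A is a rectangular dining table. The top is 766×542×40 mm with its upper surface at z = 731 mm. It stands on four round legs of 62 mm diameter, each leg's bounding box inset 59 mm from the nearest pair of top edges, running from the floor to the underside of the top.

B is a wooden ladder with two side rails of 30×32 mm section and 2412 mm height, set 427 mm apart overall. Between them run 8 rectangular rungs (32 mm deep, 37 mm thick), front faces flush with the rails' −y face. The bottom of the first rung is 176 mm above the floor and each subsequent rung is 288 mm higher than the one below.

C is an open bookshelf. Two side panels, each 28 mm thick, 356 mm deep and 1460 mm tall, stand 582 mm apart (outside-to-outside). Between them sit 6 shelves, each 30 mm thick and 356 mm deep, spanning the full gap between the sides. The bottom shelf rests on the floor (its underside at z = 0) and the clear gap between one shelf's top and the next shelf's underside is 246 mm.

The ladder is against the table's +x side, with their −y faces flush. The bookshelf is on top of the table, centred.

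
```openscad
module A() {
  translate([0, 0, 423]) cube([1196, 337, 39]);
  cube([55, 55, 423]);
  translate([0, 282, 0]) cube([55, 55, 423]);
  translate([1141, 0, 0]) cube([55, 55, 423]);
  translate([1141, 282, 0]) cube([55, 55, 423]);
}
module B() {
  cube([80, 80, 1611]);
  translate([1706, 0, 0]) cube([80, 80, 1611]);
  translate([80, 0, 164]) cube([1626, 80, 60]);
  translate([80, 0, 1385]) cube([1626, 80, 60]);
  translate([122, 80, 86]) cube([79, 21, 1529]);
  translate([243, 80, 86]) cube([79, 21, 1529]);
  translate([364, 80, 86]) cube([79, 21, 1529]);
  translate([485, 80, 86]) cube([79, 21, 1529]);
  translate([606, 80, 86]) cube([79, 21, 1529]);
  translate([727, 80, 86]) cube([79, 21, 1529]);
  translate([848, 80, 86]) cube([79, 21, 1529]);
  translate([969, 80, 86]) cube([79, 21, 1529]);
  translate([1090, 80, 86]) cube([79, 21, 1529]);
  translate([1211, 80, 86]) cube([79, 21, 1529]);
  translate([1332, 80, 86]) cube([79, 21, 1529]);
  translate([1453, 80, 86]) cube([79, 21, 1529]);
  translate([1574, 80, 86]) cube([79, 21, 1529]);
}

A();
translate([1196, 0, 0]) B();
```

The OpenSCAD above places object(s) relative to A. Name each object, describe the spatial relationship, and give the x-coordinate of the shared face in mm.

The bench's +x face and the fence section's −x face are both at x = 1196 mm.

A is a bench. B is a fence section. The fence section is against the bench's +x side, with their −y faces flush. The x-coordinate of the shared face is 1196 mm.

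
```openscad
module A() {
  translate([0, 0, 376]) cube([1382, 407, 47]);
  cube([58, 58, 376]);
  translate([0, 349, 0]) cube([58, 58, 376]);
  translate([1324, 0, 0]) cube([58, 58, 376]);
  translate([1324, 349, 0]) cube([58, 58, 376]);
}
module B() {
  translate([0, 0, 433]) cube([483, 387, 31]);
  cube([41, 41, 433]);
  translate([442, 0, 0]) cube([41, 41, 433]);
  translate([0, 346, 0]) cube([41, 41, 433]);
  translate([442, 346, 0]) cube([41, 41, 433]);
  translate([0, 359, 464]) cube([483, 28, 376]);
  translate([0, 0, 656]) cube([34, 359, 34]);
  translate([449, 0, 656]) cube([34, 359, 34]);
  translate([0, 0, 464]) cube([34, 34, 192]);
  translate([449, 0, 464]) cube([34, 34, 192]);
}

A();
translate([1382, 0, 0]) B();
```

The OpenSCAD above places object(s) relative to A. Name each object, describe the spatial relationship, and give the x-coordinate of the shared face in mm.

A is a bench. B is a chair. The chair is against the bench's +x side, with their −y faces flush. The x-coordinate of the shared face is 1382 mm.

The bench's +x face and the chair's −x face are both at x = 1382 mm.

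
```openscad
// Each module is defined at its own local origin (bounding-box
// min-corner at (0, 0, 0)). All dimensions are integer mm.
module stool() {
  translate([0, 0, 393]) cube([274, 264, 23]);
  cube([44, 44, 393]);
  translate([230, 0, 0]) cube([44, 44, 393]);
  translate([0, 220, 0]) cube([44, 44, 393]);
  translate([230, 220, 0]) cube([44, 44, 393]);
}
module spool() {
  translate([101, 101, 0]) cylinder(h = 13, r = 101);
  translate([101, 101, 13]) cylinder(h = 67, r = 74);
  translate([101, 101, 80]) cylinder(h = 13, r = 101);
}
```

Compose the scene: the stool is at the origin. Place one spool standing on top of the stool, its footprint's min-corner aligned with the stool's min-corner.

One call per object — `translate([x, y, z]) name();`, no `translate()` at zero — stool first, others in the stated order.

stool();
translate([0, 0, 416]) spool();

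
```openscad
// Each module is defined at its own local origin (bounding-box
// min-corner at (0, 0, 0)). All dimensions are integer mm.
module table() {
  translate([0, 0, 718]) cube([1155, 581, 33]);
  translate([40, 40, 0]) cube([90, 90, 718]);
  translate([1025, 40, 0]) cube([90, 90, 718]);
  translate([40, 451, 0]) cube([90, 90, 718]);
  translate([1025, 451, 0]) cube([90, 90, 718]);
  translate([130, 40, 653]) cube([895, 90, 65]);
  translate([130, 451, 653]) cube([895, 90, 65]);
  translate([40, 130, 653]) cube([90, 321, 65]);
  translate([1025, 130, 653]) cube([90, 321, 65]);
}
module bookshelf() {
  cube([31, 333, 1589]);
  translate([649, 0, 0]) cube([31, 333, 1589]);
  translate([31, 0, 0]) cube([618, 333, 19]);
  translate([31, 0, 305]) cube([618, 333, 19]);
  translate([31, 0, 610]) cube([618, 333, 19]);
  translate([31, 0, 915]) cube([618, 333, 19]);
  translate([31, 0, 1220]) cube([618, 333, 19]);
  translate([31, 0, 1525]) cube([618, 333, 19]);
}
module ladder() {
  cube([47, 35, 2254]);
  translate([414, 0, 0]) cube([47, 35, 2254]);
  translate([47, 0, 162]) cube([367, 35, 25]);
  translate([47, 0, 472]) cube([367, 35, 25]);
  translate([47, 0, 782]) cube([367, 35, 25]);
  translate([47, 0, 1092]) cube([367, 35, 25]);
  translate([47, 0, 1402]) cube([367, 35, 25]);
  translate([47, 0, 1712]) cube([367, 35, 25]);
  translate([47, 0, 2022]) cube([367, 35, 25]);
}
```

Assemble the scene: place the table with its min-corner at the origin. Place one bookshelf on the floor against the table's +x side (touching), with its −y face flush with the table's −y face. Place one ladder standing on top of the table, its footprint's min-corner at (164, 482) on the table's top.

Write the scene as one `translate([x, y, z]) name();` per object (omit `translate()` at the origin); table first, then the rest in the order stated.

table();
translate([1155, 0, 0]) bookshelf();
translate([164, 482, 751]) ladder();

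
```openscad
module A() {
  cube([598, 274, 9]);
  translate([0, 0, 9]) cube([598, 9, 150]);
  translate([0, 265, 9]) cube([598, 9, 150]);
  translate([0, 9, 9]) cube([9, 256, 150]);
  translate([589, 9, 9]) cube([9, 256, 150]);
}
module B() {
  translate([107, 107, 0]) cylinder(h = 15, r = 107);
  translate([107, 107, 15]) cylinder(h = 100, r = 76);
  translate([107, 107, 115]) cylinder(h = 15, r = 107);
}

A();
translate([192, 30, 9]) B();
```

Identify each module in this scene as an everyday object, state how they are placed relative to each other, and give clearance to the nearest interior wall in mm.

A is an open box. B is a spool. The spool sits inside the open box, centred. The clearance to the nearest interior wall is 21 mm.

Clearances: x = 183, y = 21; minimum 21 mm.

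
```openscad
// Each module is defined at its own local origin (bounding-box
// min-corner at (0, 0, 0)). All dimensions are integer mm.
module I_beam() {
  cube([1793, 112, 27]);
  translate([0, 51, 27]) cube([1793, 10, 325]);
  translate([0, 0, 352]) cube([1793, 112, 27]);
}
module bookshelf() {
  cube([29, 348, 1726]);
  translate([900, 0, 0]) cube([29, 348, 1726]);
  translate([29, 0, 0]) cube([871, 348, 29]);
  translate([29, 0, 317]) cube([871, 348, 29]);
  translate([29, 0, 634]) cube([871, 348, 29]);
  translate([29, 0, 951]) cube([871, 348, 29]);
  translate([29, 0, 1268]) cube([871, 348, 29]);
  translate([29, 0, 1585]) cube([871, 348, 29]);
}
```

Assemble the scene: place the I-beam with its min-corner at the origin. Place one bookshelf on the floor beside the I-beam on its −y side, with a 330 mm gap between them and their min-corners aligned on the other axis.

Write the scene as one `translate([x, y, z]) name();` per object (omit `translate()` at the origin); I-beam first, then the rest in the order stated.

I_beam();
translate([0, -678, 0]) bookshelf();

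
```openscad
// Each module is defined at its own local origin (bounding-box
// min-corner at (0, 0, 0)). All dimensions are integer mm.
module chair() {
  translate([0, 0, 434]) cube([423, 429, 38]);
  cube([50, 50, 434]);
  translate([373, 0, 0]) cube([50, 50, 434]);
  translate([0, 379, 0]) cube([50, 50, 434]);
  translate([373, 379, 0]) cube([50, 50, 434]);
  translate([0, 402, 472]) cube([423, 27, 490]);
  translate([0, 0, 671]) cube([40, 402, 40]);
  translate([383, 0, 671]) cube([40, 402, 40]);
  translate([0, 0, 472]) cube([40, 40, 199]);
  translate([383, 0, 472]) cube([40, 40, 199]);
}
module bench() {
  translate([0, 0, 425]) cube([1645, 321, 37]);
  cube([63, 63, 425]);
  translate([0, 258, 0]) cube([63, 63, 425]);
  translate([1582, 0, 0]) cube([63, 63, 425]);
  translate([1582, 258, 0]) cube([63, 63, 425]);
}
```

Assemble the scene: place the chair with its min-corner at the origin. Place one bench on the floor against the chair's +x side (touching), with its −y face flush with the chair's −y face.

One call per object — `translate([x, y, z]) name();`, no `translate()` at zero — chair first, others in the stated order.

chair();
translate([423, 0, 0]) bench();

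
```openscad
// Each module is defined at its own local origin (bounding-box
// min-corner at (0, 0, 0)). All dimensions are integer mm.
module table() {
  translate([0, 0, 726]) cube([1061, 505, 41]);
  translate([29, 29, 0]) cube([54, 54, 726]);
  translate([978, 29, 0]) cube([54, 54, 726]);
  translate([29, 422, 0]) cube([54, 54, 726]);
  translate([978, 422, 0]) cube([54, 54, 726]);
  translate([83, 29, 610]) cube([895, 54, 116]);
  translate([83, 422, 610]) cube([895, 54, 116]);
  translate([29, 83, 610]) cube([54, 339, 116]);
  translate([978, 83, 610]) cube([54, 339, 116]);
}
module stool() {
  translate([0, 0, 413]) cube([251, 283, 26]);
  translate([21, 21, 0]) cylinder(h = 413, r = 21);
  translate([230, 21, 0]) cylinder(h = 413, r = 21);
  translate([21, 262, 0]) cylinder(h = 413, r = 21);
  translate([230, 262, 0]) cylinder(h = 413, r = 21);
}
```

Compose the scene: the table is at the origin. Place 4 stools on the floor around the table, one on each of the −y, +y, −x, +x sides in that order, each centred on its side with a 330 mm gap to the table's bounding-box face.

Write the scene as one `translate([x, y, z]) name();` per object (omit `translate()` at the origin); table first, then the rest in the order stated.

table();
translate([405, -613, 0]) stool();
translate([405, 835, 0]) stool();
translate([-581, 111, 0]) stool();
translate([1391, 111, 0]) stool();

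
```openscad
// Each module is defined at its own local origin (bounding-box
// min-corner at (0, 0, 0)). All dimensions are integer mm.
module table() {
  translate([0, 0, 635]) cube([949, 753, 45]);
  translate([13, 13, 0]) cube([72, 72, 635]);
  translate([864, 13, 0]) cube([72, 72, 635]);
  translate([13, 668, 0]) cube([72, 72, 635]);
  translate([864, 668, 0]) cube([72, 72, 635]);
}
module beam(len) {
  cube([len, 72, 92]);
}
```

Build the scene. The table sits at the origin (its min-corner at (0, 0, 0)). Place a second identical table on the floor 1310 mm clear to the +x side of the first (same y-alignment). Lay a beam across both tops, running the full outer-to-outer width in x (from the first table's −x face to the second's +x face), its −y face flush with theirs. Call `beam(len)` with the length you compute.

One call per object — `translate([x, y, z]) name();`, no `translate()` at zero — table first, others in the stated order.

table();
translate([2259, 0, 0]) table();
translate([0, 0, 680]) beam(3208);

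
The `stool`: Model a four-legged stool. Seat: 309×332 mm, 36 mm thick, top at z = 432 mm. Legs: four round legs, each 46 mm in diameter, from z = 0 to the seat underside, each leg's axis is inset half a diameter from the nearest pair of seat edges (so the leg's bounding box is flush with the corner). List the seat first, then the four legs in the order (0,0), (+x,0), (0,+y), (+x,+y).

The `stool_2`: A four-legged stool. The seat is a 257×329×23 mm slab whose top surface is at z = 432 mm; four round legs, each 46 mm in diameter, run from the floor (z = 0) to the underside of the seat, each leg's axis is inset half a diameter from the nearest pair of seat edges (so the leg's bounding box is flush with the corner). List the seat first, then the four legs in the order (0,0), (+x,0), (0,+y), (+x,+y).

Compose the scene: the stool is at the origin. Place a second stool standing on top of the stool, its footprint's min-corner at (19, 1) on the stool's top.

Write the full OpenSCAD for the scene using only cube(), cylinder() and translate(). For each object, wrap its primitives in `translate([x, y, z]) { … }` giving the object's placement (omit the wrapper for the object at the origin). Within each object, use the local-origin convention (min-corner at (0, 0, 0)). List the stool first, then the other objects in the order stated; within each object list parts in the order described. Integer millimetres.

translate([0, 0, 396]) cube([309, 332, 36]);
translate([23, 23, 0]) cylinder(h = 396, r = 23);
translate([286, 23, 0]) cylinder(h = 396, r = 23);
translate([23, 309, 0]) cylinder(h = 396, r = 23);
translate([286, 309, 0]) cylinder(h = 396, r = 23);
translate([19, 1, 432]) {
  translate([0, 0, 409]) cube([257, 329, 23]);
  translate([23, 23, 0]) cylinder(h = 409, r = 23);
  translate([234, 23, 0]) cylinder(h = 409, r = 23);
  translate([23, 306, 0]) cylinder(h = 409, r = 23);
  translate([234, 306, 0]) cylinder(h = 409, r = 23);
}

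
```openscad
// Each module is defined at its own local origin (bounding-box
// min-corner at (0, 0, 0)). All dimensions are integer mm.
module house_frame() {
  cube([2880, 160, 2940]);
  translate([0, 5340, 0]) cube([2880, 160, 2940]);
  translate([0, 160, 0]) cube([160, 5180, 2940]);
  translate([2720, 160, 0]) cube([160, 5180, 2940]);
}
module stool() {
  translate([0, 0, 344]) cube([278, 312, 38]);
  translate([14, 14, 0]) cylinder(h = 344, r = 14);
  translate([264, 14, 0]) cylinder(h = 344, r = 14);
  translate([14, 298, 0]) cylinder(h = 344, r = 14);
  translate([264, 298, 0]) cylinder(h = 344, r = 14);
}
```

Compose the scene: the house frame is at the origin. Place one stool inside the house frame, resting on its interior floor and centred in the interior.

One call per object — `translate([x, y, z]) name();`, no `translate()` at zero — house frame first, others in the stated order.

house_frame();
translate([1301, 2594, 0]) stool();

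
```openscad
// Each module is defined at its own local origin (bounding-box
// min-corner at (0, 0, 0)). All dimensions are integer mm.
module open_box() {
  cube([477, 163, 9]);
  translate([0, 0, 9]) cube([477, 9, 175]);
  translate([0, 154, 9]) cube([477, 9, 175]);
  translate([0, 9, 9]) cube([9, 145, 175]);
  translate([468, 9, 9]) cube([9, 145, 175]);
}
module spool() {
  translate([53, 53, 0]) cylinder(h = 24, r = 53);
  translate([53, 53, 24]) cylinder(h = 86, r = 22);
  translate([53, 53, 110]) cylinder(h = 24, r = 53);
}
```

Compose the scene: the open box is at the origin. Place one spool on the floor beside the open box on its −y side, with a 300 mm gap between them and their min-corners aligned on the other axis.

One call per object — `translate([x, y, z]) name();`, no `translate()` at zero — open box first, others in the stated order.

open_box();
translate([0, -406, 0]) spool();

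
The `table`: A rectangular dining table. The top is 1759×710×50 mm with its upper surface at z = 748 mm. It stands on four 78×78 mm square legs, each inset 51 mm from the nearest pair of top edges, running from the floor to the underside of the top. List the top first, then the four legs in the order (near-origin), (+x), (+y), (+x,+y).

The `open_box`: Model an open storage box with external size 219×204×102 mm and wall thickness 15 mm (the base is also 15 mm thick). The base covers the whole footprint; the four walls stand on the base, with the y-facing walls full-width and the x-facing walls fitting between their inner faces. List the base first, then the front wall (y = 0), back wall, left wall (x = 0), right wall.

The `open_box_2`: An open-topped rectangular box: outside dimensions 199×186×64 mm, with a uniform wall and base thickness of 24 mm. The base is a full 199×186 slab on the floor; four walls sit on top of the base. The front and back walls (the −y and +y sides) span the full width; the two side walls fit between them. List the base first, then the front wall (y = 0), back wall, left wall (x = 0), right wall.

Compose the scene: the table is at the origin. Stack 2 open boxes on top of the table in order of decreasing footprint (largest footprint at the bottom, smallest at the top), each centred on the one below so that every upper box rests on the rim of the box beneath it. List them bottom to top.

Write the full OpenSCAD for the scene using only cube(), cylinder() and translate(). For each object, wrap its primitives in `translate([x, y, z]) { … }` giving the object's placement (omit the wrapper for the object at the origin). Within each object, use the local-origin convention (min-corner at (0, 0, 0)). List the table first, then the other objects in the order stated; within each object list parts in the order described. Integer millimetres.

translate([0, 0, 698]) cube([1759, 710, 50]);
translate([51, 51, 0]) cube([78, 78, 698]);
translate([1630, 51, 0]) cube([78, 78, 698]);
translate([51, 581, 0]) cube([78, 78, 698]);
translate([1630, 581, 0]) cube([78, 78, 698]);
translate([770, 253, 748]) {
  cube([219, 204, 15]);
  translate([0, 0, 15]) cube([219, 15, 87]);
  translate([0, 189, 15]) cube([219, 15, 87]);
  translate([0, 15, 15]) cube([15, 174, 87]);
  translate([204, 15, 15]) cube([15, 174, 87]);
}
translate([780, 262, 850]) {
  cube([199, 186, 24]);
  translate([0, 0, 24]) cube([199, 24, 40]);
  translate([0, 162, 24]) cube([199, 24, 40]);
  translate([0, 24, 24]) cube([24, 138, 40]);
  translate([175, 24, 24]) cube([24, 138, 40]);
}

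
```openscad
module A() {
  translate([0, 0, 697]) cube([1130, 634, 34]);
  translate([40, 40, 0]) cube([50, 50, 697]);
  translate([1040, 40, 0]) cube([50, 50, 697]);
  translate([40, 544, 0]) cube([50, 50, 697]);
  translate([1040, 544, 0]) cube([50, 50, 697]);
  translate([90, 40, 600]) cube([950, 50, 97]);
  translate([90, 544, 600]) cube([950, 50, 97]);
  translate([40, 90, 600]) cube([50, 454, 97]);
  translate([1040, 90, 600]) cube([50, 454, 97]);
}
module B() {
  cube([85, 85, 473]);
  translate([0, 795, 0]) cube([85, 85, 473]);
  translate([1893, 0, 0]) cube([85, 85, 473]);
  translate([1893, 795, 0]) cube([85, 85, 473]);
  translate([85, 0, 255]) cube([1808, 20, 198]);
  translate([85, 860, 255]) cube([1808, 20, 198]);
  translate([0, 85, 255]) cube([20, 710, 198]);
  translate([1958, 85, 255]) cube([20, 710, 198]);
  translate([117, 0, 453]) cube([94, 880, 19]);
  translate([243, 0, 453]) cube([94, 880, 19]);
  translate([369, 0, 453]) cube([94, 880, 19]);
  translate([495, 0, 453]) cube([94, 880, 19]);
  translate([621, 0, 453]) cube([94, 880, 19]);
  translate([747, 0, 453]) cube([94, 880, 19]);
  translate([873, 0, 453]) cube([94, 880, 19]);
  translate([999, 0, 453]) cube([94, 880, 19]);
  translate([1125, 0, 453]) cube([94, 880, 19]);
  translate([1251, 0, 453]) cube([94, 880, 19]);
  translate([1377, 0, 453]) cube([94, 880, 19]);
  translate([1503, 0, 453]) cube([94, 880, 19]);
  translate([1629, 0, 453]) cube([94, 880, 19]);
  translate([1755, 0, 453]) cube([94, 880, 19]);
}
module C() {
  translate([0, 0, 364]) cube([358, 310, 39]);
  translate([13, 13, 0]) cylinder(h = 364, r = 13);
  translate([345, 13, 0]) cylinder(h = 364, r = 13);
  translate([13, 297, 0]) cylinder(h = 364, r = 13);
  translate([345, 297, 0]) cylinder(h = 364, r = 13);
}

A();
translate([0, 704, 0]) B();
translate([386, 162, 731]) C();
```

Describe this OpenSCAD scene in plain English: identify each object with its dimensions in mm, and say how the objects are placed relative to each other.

A is a rectangular dining table. The top is 1130×634×34 mm with its upper surface at z = 731 mm. It stands on four 50×50 mm square legs, each inset 40 mm from the nearest pair of top edges, running from the floor to the underside of the top. Four apron rails, 50 mm thick and 97 mm tall, run between adjacent legs with their top edges flush with the underside of the top and their outer faces flush with the legs' outer faces.

B is a bed frame 1978 mm long (x) by 880 mm wide (y). Four 85×85 mm corner posts, 473 mm tall, at the corners of the footprint. Four rails of 20 mm thickness and 198 mm height run between adjacent posts with their undersides at z = 255 mm, their outer faces flush with the outside of the frame (the two x-running rails run between the posts' inner faces; the two y-running rails run between the posts' inner faces). 14 slats, each 94 mm wide (x) and 19 mm thick, lie across the top of the two x-running rails, running the full 880 mm width of the frame in y; the slats are evenly spaced along x between the inner faces of the end posts with equal gaps (rounded down to the nearest mm) at the −x end and between each pair — any rounding remainder accumulates at the +x end.

C is a simple wooden stool: a rectangular seat 358 mm (x) by 310 mm (y), 39 mm thick, top face at z = 403 mm, on four round legs, each 26 mm in diameter. The legs rest on z = 0, each leg's axis is inset half a diameter from the nearest pair of seat edges (so the leg's bounding box is flush with the corner).

The bed frame is on the floor beside the table on its +y side. The stool is on top of the table, centred.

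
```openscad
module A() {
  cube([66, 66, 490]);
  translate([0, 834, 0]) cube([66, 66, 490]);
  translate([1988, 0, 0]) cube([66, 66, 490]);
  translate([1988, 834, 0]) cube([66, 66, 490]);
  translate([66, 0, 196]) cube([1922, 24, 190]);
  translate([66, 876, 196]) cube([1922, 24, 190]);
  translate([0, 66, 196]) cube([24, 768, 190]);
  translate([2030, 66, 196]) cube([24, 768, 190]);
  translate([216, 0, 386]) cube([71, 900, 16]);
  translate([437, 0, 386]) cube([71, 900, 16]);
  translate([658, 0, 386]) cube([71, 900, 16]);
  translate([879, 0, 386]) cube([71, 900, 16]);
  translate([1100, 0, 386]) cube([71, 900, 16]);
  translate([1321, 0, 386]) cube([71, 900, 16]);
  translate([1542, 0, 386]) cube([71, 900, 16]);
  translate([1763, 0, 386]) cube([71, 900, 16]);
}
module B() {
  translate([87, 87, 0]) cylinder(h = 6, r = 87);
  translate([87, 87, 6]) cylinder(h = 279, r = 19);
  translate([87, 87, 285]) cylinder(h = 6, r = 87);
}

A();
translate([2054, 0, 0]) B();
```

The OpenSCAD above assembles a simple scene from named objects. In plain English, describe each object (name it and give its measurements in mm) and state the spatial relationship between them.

A is a bed frame 2054 mm long (x) by 900 mm wide (y). Four 66×66 mm corner posts, 490 mm tall, at the corners of the footprint. Four rails of 24 mm thickness and 190 mm height run between adjacent posts with their undersides at z = 196 mm, their outer faces flush with the outside of the frame (the two x-running rails run between the posts' inner faces; the two y-running rails run between the posts' inner faces). 8 slats, each 71 mm wide (x) and 16 mm thick, lie across the top of the two x-running rails, running the full 900 mm width of the frame in y; the slats are evenly spaced along x between the inner faces of the end posts with equal gaps (rounded down to the nearest mm) at the −x end and between each pair — any rounding remainder accumulates at the +x end.

B is a spool: two coaxial disc flanges of radius 87 mm and thickness 6 mm, joined by a core cylinder of radius 19 mm and height 279 mm. The lower flange rests on z = 0 and the three cylinders share a vertical axis.

The spool is against the bed frame's +x side, with their −y faces flush.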